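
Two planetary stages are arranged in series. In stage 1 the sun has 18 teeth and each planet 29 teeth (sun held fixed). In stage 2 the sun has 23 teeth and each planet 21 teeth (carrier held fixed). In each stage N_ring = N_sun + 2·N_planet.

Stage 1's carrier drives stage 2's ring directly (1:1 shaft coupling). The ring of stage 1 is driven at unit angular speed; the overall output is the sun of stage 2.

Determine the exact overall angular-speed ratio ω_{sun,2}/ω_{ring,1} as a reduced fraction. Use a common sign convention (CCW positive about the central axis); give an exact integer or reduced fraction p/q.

-2470/1081

Stage 1: N_ring = 18 + 2·29 = 76
Stage 1: 18(ω_s−ω_c) = −76(ω_r−ω_c),  ω_s=0, ω_r=1
Stage 1: 18(0−ω_c) = −76(1−ω_c)  ⇒  94ω_c = 76  ⇒  ω_c = 38/47
  ⇒ ω_c¹/ω_r¹ = 38/47
Stage 2: N_ring = 23 + 2·21 = 65
Stage 2: 23(ω_s−ω_c) = −65(ω_r−ω_c),  ω_c=0, ω_r=1
Stage 2: ω_s = 0 − (65/23)(1−0) = -65/23
  ⇒ ω_s²/ω_r² = -65/23
Coupling ω_r² = ω_c¹ ⇒ overall = 38/47 × -65/23 = -2470/1081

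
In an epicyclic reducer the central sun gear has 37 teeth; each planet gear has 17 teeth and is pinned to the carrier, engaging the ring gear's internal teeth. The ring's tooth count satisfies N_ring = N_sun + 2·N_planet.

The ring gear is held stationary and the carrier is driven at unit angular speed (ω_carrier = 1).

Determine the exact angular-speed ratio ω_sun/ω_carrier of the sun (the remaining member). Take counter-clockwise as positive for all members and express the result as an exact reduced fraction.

108/37

N_ring = 37 + 2·17 = 71
37(ω_s−ω_c) = −71(ω_r−ω_c),  ω_r=0, ω_c=1
ω_s = 1 − (71/37)(0−1) = 108/37
ω_s/ω_c = 108/37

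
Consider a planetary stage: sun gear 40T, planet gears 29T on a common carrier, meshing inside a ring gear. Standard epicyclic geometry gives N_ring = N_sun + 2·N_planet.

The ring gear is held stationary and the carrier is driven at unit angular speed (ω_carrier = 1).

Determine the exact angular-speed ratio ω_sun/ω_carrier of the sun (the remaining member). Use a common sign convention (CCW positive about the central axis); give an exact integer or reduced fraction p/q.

69/20

N_ring = 40 + 2·29 = 98
40(ω_s−ω_c) = −98(ω_r−ω_c),  ω_r=0, ω_c=1
ω_s = 1 − (98/40)(0−1) = 69/20
ω_s/ω_c = 69/20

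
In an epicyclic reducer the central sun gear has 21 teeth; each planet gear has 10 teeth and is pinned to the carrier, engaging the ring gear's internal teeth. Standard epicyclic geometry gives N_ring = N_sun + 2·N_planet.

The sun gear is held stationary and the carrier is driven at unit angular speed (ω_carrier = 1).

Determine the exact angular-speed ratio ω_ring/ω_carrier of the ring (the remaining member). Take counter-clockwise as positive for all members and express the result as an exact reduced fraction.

N_ring = 21 + 2·10 = 41
21(ω_s−ω_c) = −41(ω_r−ω_c),  ω_s=0, ω_c=1
ω_r = 1 − (21/41)(0−1) = 62/41
ω_r/ω_c = 62/41

62/41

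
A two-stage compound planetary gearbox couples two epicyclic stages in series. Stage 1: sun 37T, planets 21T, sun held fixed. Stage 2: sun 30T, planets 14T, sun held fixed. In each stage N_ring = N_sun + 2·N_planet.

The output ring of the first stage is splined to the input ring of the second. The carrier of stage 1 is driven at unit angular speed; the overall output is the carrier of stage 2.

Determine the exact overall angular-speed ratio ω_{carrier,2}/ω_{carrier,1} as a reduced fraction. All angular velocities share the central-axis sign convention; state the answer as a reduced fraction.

Stage 1: N_ring = 37 + 2·21 = 79
Stage 1: 37(ω_s−ω_c) = −79(ω_r−ω_c),  ω_s=0, ω_c=1
Stage 1: ω_r = 1 − (37/79)(0−1) = 116/79
  ⇒ ω_r¹/ω_c¹ = 116/79
Stage 2: N_ring = 30 + 2·14 = 58
Stage 2: 30(ω_s−ω_c) = −58(ω_r−ω_c),  ω_s=0, ω_r=1
Stage 2: 30(0−ω_c) = −58(1−ω_c)  ⇒  88ω_c = 58  ⇒  ω_c = 29/44
  ⇒ ω_c²/ω_r² = 29/44
Coupling ω_r² = ω_r¹ ⇒ overall = 116/79 × 29/44 = 841/869

841/869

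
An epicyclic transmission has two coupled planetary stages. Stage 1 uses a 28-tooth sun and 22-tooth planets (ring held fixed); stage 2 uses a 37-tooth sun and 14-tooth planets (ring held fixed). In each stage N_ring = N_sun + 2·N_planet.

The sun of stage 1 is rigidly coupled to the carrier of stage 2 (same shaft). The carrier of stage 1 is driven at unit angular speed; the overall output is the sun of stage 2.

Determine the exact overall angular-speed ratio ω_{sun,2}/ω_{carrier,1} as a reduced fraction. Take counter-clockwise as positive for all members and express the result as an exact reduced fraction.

Stage 1: N_ring = 28 + 2·22 = 72
Stage 1: 28(ω_s−ω_c) = −72(ω_r−ω_c),  ω_r=0, ω_c=1
Stage 1: ω_s = 1 − (72/28)(0−1) = 25/7
  ⇒ ω_s¹/ω_c¹ = 25/7
Stage 2: N_ring = 37 + 2·14 = 65
Stage 2: 37(ω_s−ω_c) = −65(ω_r−ω_c),  ω_r=0, ω_c=1
Stage 2: ω_s = 1 − (65/37)(0−1) = 102/37
  ⇒ ω_s²/ω_c² = 102/37
Coupling ω_c² = ω_s¹ ⇒ overall = 25/7 × 102/37 = 2550/259

2550/259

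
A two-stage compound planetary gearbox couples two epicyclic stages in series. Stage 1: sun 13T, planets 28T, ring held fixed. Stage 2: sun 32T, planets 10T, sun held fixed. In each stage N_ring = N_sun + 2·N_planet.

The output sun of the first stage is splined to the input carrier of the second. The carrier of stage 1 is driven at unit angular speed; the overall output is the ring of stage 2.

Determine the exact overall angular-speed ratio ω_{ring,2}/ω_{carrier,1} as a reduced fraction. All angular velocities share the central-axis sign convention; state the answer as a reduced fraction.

Stage 1: N_ring = 13 + 2·28 = 69
Stage 1: 13(ω_s−ω_c) = −69(ω_r−ω_c),  ω_r=0, ω_c=1
Stage 1: ω_s = 1 − (69/13)(0−1) = 82/13
  ⇒ ω_s¹/ω_c¹ = 82/13
Stage 2: N_ring = 32 + 2·10 = 52
Stage 2: 32(ω_s−ω_c) = −52(ω_r−ω_c),  ω_s=0, ω_c=1
Stage 2: ω_r = 1 − (32/52)(0−1) = 21/13
  ⇒ ω_r²/ω_c² = 21/13
Coupling ω_c² = ω_s¹ ⇒ overall = 82/13 × 21/13 = 1722/169

1722/169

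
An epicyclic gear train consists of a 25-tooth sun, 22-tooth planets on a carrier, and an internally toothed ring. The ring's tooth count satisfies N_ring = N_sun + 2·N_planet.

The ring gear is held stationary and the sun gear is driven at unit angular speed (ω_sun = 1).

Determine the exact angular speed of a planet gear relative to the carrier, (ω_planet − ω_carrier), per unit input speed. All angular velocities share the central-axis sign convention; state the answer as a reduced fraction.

-1725/2068

N_ring = 25 + 2·22 = 69
25(ω_s−ω_c) = −69(ω_r−ω_c),  ω_r=0, ω_s=1
25(1−ω_c) = −69(0−ω_c)  ⇒  94ω_c = 25  ⇒  ω_c = 25/94
sun–planet: 25·(1−25/94) = −22·(ω_p−ω_c)  ⇒  ω_p−ω_c = −(25/22)·(69/94) = -1725/2068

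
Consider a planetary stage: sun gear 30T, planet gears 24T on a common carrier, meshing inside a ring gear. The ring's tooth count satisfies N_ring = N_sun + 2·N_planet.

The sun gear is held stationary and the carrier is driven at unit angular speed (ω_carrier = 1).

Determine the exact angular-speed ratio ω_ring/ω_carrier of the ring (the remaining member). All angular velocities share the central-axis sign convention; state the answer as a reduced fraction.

18/13

N_ring = 30 + 2·24 = 78
30(ω_s−ω_c) = −78(ω_r−ω_c),  ω_s=0, ω_c=1
ω_r = 1 − (30/78)(0−1) = 18/13
ω_r/ω_c = 18/13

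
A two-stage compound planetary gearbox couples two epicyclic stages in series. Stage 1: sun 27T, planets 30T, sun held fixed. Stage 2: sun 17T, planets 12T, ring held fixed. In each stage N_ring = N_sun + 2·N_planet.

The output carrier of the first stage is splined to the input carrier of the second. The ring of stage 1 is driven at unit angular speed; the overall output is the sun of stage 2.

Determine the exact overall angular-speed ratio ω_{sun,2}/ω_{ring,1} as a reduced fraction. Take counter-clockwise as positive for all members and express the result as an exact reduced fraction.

841/323

Stage 1: N_ring = 27 + 2·30 = 87
Stage 1: 27(ω_s−ω_c) = −87(ω_r−ω_c),  ω_s=0, ω_r=1
Stage 1: 27(0−ω_c) = −87(1−ω_c)  ⇒  114ω_c = 87  ⇒  ω_c = 29/38
  ⇒ ω_c¹/ω_r¹ = 29/38
Stage 2: N_ring = 17 + 2·12 = 41
Stage 2: 17(ω_s−ω_c) = −41(ω_r−ω_c),  ω_r=0, ω_c=1
Stage 2: ω_s = 1 − (41/17)(0−1) = 58/17
  ⇒ ω_s²/ω_c² = 58/17
Coupling ω_c² = ω_c¹ ⇒ overall = 29/38 × 58/17 = 841/323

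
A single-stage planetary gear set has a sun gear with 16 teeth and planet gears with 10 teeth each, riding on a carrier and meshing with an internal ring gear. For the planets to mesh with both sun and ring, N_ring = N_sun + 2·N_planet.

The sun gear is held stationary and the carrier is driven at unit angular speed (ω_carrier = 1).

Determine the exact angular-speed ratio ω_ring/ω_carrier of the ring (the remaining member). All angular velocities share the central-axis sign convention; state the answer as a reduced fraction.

13/9

N_ring = 16 + 2·10 = 36
16(ω_s−ω_c) = −36(ω_r−ω_c),  ω_s=0, ω_c=1
ω_r = 1 − (16/36)(0−1) = 13/9
ω_r/ω_c = 13/9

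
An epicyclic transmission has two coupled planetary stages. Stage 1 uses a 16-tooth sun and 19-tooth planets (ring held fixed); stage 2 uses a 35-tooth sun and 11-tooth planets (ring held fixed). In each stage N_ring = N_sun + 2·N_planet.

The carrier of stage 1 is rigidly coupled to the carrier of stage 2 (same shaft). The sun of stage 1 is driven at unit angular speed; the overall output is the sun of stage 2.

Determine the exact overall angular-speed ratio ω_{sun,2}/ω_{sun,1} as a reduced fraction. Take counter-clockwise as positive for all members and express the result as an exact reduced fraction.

Stage 1: N_ring = 16 + 2·19 = 54
Stage 1: 16(ω_s−ω_c) = −54(ω_r−ω_c),  ω_r=0, ω_s=1
Stage 1: 16(1−ω_c) = −54(0−ω_c)  ⇒  70ω_c = 16  ⇒  ω_c = 8/35
  ⇒ ω_c¹/ω_s¹ = 8/35
Stage 2: N_ring = 35 + 2·11 = 57
Stage 2: 35(ω_s−ω_c) = −57(ω_r−ω_c),  ω_r=0, ω_c=1
Stage 2: ω_s = 1 − (57/35)(0−1) = 92/35
  ⇒ ω_s²/ω_c² = 92/35
Coupling ω_c² = ω_c¹ ⇒ overall = 8/35 × 92/35 = 736/1225

736/1225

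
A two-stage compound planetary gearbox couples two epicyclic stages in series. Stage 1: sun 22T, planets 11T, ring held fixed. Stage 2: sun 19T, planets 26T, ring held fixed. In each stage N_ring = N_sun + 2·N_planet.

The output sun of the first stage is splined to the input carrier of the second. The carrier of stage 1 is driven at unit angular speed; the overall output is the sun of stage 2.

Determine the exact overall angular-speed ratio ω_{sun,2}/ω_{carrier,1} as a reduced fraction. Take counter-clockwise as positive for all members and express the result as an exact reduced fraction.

270/19

Stage 1: N_ring = 22 + 2·11 = 44
Stage 1: 22(ω_s−ω_c) = −44(ω_r−ω_c),  ω_r=0, ω_c=1
Stage 1: ω_s = 1 − (44/22)(0−1) = 3
  ⇒ ω_s¹/ω_c¹ = 3
Stage 2: N_ring = 19 + 2·26 = 71
Stage 2: 19(ω_s−ω_c) = −71(ω_r−ω_c),  ω_r=0, ω_c=1
Stage 2: ω_s = 1 − (71/19)(0−1) = 90/19
  ⇒ ω_s²/ω_c² = 90/19
Coupling ω_c² = ω_s¹ ⇒ overall = 3 × 90/19 = 270/19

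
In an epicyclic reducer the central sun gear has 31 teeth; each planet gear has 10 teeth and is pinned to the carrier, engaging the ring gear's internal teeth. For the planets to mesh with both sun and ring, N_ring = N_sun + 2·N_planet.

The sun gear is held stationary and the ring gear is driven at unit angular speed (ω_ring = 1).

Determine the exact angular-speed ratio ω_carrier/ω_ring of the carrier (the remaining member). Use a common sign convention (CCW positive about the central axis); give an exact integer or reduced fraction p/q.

N_ring = 31 + 2·10 = 51
31(ω_s−ω_c) = −51(ω_r−ω_c),  ω_s=0, ω_r=1
31(0−ω_c) = −51(1−ω_c)  ⇒  82ω_c = 51  ⇒  ω_c = 51/82
ω_c/ω_r = 51/82

51/82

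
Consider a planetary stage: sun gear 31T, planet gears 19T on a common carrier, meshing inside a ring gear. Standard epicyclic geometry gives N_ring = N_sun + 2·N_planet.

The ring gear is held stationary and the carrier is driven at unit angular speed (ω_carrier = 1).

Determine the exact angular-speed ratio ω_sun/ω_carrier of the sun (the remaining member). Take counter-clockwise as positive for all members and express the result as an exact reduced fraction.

100/31

N_ring = 31 + 2·19 = 69
31(ω_s−ω_c) = −69(ω_r−ω_c),  ω_r=0, ω_c=1
ω_s = 1 − (69/31)(0−1) = 100/31
ω_s/ω_c = 100/31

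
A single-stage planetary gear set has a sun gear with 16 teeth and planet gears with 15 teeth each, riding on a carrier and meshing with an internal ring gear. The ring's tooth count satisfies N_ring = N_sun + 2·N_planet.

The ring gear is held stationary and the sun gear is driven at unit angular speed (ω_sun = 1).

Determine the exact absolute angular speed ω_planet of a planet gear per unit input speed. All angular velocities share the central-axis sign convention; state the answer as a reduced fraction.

N_ring = 16 + 2·15 = 46
16(ω_s−ω_c) = −46(ω_r−ω_c),  ω_r=0, ω_s=1
16(1−ω_c) = −46(0−ω_c)  ⇒  62ω_c = 16  ⇒  ω_c = 8/31
sun–planet: 16·(1−8/31) = −15·(ω_p−ω_c)  ⇒  ω_p−ω_c = −(16/15)·(23/31) = -368/465
ω_p = 8/31 − 368/465 = -8/15

-8/15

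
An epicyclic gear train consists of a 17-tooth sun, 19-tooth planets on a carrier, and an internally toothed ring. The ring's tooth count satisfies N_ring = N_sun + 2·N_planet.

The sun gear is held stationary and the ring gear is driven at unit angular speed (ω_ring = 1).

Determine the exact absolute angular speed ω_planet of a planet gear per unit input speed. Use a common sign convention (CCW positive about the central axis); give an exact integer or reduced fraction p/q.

55/38

N_ring = 17 + 2·19 = 55
17(ω_s−ω_c) = −55(ω_r−ω_c),  ω_s=0, ω_r=1
17(0−ω_c) = −55(1−ω_c)  ⇒  72ω_c = 55  ⇒  ω_c = 55/72
sun–planet: 17·(0−55/72) = −19·(ω_p−ω_c)  ⇒  ω_p−ω_c = −(17/19)·(-55/72) = 935/1368
ω_p = 55/72 + 935/1368 = 55/38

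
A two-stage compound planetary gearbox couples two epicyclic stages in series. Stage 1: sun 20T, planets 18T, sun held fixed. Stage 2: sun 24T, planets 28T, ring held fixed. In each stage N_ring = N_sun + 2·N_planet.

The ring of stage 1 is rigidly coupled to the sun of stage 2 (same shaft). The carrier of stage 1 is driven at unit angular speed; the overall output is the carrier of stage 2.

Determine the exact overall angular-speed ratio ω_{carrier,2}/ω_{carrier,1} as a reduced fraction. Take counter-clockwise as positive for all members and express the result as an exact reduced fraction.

57/182

Stage 1: N_ring = 20 + 2·18 = 56
Stage 1: 20(ω_s−ω_c) = −56(ω_r−ω_c),  ω_s=0, ω_c=1
Stage 1: ω_r = 1 − (20/56)(0−1) = 19/14
  ⇒ ω_r¹/ω_c¹ = 19/14
Stage 2: N_ring = 24 + 2·28 = 80
Stage 2: 24(ω_s−ω_c) = −80(ω_r−ω_c),  ω_r=0, ω_s=1
Stage 2: 24(1−ω_c) = −80(0−ω_c)  ⇒  104ω_c = 24  ⇒  ω_c = 3/13
  ⇒ ω_c²/ω_s² = 3/13
Coupling ω_s² = ω_r¹ ⇒ overall = 19/14 × 3/13 = 57/182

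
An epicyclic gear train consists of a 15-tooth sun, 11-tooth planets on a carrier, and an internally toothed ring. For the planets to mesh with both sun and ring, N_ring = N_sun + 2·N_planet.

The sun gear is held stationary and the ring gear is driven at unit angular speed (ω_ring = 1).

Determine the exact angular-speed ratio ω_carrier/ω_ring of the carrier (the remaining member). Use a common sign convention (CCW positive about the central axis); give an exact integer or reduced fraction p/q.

37/52

N_ring = 15 + 2·11 = 37
15(ω_s−ω_c) = −37(ω_r−ω_c),  ω_s=0, ω_r=1
15(0−ω_c) = −37(1−ω_c)  ⇒  52ω_c = 37  ⇒  ω_c = 37/52
ω_c/ω_r = 37/52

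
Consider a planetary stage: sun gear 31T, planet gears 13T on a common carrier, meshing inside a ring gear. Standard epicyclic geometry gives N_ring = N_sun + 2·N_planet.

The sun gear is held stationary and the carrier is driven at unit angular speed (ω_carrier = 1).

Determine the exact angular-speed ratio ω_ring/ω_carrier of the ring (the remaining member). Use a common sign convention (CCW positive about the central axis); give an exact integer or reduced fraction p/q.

N_ring = 31 + 2·13 = 57
31(ω_s−ω_c) = −57(ω_r−ω_c),  ω_s=0, ω_c=1
ω_r = 1 − (31/57)(0−1) = 88/57
ω_r/ω_c = 88/57

88/57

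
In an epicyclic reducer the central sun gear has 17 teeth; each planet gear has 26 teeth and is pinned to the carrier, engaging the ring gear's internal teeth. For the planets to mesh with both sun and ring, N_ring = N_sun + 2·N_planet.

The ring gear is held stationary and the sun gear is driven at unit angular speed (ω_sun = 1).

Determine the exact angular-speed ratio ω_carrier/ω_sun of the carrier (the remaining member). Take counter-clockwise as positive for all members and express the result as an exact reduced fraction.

N_ring = 17 + 2·26 = 69
17(ω_s−ω_c) = −69(ω_r−ω_c),  ω_r=0, ω_s=1
17(1−ω_c) = −69(0−ω_c)  ⇒  86ω_c = 17  ⇒  ω_c = 17/86
ω_c/ω_s = 17/86

17/86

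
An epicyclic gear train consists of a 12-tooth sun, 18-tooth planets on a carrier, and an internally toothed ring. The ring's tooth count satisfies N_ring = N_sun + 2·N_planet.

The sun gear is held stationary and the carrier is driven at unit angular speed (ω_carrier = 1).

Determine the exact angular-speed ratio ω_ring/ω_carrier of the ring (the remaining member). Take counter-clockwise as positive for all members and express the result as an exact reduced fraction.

5/4

N_ring = 12 + 2·18 = 48
12(ω_s−ω_c) = −48(ω_r−ω_c),  ω_s=0, ω_c=1
ω_r = 1 − (12/48)(0−1) = 5/4
ω_r/ω_c = 5/4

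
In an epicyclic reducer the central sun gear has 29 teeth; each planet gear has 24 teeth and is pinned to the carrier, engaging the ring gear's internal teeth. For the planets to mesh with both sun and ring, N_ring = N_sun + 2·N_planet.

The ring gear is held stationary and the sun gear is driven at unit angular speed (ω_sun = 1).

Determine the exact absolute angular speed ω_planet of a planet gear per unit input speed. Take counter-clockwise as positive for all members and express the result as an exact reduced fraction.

N_ring = 29 + 2·24 = 77
29(ω_s−ω_c) = −77(ω_r−ω_c),  ω_r=0, ω_s=1
29(1−ω_c) = −77(0−ω_c)  ⇒  106ω_c = 29  ⇒  ω_c = 29/106
sun–planet: 29·(1−29/106) = −24·(ω_p−ω_c)  ⇒  ω_p−ω_c = −(29/24)·(77/106) = -2233/2544
ω_p = 29/106 − 2233/2544 = -29/48

-29/48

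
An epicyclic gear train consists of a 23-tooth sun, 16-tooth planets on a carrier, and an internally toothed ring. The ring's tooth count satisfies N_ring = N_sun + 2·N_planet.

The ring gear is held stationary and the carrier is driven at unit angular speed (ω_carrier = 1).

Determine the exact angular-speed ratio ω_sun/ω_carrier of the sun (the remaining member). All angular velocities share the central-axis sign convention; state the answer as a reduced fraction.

78/23

N_ring = 23 + 2·16 = 55
23(ω_s−ω_c) = −55(ω_r−ω_c),  ω_r=0, ω_c=1
ω_s = 1 − (55/23)(0−1) = 78/23
ω_s/ω_c = 78/23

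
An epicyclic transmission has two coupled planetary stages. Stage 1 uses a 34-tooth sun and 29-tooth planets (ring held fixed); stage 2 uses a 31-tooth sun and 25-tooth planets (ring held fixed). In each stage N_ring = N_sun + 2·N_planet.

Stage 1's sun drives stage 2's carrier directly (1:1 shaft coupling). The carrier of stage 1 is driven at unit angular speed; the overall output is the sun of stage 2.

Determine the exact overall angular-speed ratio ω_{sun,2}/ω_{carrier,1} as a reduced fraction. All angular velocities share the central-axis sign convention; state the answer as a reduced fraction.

Stage 1: N_ring = 34 + 2·29 = 92
Stage 1: 34(ω_s−ω_c) = −92(ω_r−ω_c),  ω_r=0, ω_c=1
Stage 1: ω_s = 1 − (92/34)(0−1) = 63/17
  ⇒ ω_s¹/ω_c¹ = 63/17
Stage 2: N_ring = 31 + 2·25 = 81
Stage 2: 31(ω_s−ω_c) = −81(ω_r−ω_c),  ω_r=0, ω_c=1
Stage 2: ω_s = 1 − (81/31)(0−1) = 112/31
  ⇒ ω_s²/ω_c² = 112/31
Coupling ω_c² = ω_s¹ ⇒ overall = 63/17 × 112/31 = 7056/527

7056/527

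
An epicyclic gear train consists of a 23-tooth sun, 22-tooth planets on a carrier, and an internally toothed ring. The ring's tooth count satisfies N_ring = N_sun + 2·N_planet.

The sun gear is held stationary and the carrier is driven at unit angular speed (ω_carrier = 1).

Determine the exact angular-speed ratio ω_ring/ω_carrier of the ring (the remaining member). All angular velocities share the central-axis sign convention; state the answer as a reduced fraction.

90/67

N_ring = 23 + 2·22 = 67
23(ω_s−ω_c) = −67(ω_r−ω_c),  ω_s=0, ω_c=1
ω_r = 1 − (23/67)(0−1) = 90/67
ω_r/ω_c = 90/67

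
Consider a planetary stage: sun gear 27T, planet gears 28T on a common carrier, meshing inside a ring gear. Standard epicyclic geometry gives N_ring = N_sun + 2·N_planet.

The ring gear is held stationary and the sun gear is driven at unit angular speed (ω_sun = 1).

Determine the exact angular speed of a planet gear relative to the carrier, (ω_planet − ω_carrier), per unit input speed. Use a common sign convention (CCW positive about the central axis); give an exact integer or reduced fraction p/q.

N_ring = 27 + 2·28 = 83
27(ω_s−ω_c) = −83(ω_r−ω_c),  ω_r=0, ω_s=1
27(1−ω_c) = −83(0−ω_c)  ⇒  110ω_c = 27  ⇒  ω_c = 27/110
sun–planet: 27·(1−27/110) = −28·(ω_p−ω_c)  ⇒  ω_p−ω_c = −(27/28)·(83/110) = -2241/3080

-2241/3080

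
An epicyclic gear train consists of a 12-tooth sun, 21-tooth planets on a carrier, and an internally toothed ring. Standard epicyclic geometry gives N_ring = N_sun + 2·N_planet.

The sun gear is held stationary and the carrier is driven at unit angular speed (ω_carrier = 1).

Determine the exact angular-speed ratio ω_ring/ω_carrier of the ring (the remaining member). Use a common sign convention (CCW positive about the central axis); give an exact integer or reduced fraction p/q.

11/9

N_ring = 12 + 2·21 = 54
12(ω_s−ω_c) = −54(ω_r−ω_c),  ω_s=0, ω_c=1
ω_r = 1 − (12/54)(0−1) = 11/9
ω_r/ω_c = 11/9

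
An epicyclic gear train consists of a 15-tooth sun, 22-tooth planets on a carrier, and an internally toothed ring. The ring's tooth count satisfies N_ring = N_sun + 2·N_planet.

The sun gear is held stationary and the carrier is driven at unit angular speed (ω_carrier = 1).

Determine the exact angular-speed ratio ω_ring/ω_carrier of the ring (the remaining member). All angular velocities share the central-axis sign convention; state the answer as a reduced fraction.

N_ring = 15 + 2·22 = 59
15(ω_s−ω_c) = −59(ω_r−ω_c),  ω_s=0, ω_c=1
ω_r = 1 − (15/59)(0−1) = 74/59
ω_r/ω_c = 74/59

74/59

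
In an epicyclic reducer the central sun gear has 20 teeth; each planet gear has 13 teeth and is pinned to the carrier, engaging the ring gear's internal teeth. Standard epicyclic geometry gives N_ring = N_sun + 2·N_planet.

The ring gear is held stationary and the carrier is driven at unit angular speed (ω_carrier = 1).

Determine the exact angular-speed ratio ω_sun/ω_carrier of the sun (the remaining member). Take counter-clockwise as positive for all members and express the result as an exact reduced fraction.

N_ring = 20 + 2·13 = 46
20(ω_s−ω_c) = −46(ω_r−ω_c),  ω_r=0, ω_c=1
ω_s = 1 − (46/20)(0−1) = 33/10
ω_s/ω_c = 33/10

33/10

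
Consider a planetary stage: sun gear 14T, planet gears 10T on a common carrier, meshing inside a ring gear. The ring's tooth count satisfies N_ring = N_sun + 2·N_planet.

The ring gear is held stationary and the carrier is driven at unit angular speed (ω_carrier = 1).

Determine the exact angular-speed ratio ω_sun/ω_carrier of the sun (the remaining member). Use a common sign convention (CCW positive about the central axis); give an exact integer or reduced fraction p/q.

24/7

N_ring = 14 + 2·10 = 34
14(ω_s−ω_c) = −34(ω_r−ω_c),  ω_r=0, ω_c=1
ω_s = 1 − (34/14)(0−1) = 24/7
ω_s/ω_c = 24/7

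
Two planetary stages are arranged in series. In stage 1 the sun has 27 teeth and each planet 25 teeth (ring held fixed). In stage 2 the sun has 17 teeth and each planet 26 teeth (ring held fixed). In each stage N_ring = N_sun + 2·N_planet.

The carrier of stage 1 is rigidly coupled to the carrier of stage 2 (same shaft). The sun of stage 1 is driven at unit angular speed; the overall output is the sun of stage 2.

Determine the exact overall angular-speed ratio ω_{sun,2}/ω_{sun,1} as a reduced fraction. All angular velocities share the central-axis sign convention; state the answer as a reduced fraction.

1161/884

Stage 1: N_ring = 27 + 2·25 = 77
Stage 1: 27(ω_s−ω_c) = −77(ω_r−ω_c),  ω_r=0, ω_s=1
Stage 1: 27(1−ω_c) = −77(0−ω_c)  ⇒  104ω_c = 27  ⇒  ω_c = 27/104
  ⇒ ω_c¹/ω_s¹ = 27/104
Stage 2: N_ring = 17 + 2·26 = 69
Stage 2: 17(ω_s−ω_c) = −69(ω_r−ω_c),  ω_r=0, ω_c=1
Stage 2: ω_s = 1 − (69/17)(0−1) = 86/17
  ⇒ ω_s²/ω_c² = 86/17
Coupling ω_c² = ω_c¹ ⇒ overall = 27/104 × 86/17 = 1161/884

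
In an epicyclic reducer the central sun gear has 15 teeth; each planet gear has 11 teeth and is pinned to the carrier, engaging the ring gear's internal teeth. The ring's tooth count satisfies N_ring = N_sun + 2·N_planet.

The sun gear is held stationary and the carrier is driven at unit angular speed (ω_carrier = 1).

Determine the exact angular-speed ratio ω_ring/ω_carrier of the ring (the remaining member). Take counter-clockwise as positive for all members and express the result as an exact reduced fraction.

52/37

N_ring = 15 + 2·11 = 37
15(ω_s−ω_c) = −37(ω_r−ω_c),  ω_s=0, ω_c=1
ω_r = 1 − (15/37)(0−1) = 52/37
ω_r/ω_c = 52/37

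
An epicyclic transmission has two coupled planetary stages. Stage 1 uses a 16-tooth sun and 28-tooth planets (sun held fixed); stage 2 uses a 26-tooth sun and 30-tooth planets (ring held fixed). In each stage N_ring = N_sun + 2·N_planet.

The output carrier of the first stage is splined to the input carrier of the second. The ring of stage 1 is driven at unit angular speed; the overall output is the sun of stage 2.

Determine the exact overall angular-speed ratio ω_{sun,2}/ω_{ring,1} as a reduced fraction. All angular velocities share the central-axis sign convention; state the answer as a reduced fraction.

504/143

Stage 1: N_ring = 16 + 2·28 = 72
Stage 1: 16(ω_s−ω_c) = −72(ω_r−ω_c),  ω_s=0, ω_r=1
Stage 1: 16(0−ω_c) = −72(1−ω_c)  ⇒  88ω_c = 72  ⇒  ω_c = 9/11
  ⇒ ω_c¹/ω_r¹ = 9/11
Stage 2: N_ring = 26 + 2·30 = 86
Stage 2: 26(ω_s−ω_c) = −86(ω_r−ω_c),  ω_r=0, ω_c=1
Stage 2: ω_s = 1 − (86/26)(0−1) = 56/13
  ⇒ ω_s²/ω_c² = 56/13
Coupling ω_c² = ω_c¹ ⇒ overall = 9/11 × 56/13 = 504/143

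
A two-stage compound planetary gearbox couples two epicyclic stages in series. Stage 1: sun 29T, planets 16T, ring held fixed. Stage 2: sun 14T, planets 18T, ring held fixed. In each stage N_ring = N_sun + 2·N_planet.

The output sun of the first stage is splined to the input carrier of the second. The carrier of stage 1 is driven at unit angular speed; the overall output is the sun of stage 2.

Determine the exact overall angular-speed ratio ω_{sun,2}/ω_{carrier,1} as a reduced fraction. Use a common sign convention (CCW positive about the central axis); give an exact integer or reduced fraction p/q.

2880/203

Stage 1: N_ring = 29 + 2·16 = 61
Stage 1: 29(ω_s−ω_c) = −61(ω_r−ω_c),  ω_r=0, ω_c=1
Stage 1: ω_s = 1 − (61/29)(0−1) = 90/29
  ⇒ ω_s¹/ω_c¹ = 90/29
Stage 2: N_ring = 14 + 2·18 = 50
Stage 2: 14(ω_s−ω_c) = −50(ω_r−ω_c),  ω_r=0, ω_c=1
Stage 2: ω_s = 1 − (50/14)(0−1) = 32/7
  ⇒ ω_s²/ω_c² = 32/7
Coupling ω_c² = ω_s¹ ⇒ overall = 90/29 × 32/7 = 2880/203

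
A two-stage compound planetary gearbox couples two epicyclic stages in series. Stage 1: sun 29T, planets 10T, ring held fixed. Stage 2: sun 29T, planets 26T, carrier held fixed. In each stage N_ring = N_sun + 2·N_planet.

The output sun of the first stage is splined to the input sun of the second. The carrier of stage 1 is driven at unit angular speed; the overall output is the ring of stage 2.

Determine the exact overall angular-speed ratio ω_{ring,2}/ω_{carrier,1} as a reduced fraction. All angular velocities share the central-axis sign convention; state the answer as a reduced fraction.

-26/27

Stage 1: N_ring = 29 + 2·10 = 49
Stage 1: 29(ω_s−ω_c) = −49(ω_r−ω_c),  ω_r=0, ω_c=1
Stage 1: ω_s = 1 − (49/29)(0−1) = 78/29
  ⇒ ω_s¹/ω_c¹ = 78/29
Stage 2: N_ring = 29 + 2·26 = 81
Stage 2: 29(ω_s−ω_c) = −81(ω_r−ω_c),  ω_c=0, ω_s=1
Stage 2: ω_r = 0 − (29/81)(1−0) = -29/81
  ⇒ ω_r²/ω_s² = -29/81
Coupling ω_s² = ω_s¹ ⇒ overall = 78/29 × -29/81 = -26/27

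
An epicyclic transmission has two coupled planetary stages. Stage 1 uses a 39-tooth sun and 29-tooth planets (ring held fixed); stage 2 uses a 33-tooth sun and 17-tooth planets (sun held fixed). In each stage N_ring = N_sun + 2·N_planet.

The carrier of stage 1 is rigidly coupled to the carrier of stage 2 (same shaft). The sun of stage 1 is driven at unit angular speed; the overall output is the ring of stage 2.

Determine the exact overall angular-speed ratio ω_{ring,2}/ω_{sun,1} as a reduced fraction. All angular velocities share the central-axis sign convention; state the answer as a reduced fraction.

975/2278

Stage 1: N_ring = 39 + 2·29 = 97
Stage 1: 39(ω_s−ω_c) = −97(ω_r−ω_c),  ω_r=0, ω_s=1
Stage 1: 39(1−ω_c) = −97(0−ω_c)  ⇒  136ω_c = 39  ⇒  ω_c = 39/136
  ⇒ ω_c¹/ω_s¹ = 39/136
Stage 2: N_ring = 33 + 2·17 = 67
Stage 2: 33(ω_s−ω_c) = −67(ω_r−ω_c),  ω_s=0, ω_c=1
Stage 2: ω_r = 1 − (33/67)(0−1) = 100/67
  ⇒ ω_r²/ω_c² = 100/67
Coupling ω_c² = ω_c¹ ⇒ overall = 39/136 × 100/67 = 975/2278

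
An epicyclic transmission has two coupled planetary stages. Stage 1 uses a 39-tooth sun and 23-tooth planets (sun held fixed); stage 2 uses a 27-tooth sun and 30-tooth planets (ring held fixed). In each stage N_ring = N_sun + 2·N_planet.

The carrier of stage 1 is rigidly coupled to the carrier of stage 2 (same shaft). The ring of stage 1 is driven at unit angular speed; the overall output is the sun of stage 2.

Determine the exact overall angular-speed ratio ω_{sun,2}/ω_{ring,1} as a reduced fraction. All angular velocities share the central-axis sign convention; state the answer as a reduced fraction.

1615/558

Stage 1: N_ring = 39 + 2·23 = 85
Stage 1: 39(ω_s−ω_c) = −85(ω_r−ω_c),  ω_s=0, ω_r=1
Stage 1: 39(0−ω_c) = −85(1−ω_c)  ⇒  124ω_c = 85  ⇒  ω_c = 85/124
  ⇒ ω_c¹/ω_r¹ = 85/124
Stage 2: N_ring = 27 + 2·30 = 87
Stage 2: 27(ω_s−ω_c) = −87(ω_r−ω_c),  ω_r=0, ω_c=1
Stage 2: ω_s = 1 − (87/27)(0−1) = 38/9
  ⇒ ω_s²/ω_c² = 38/9
Coupling ω_c² = ω_c¹ ⇒ overall = 85/124 × 38/9 = 1615/558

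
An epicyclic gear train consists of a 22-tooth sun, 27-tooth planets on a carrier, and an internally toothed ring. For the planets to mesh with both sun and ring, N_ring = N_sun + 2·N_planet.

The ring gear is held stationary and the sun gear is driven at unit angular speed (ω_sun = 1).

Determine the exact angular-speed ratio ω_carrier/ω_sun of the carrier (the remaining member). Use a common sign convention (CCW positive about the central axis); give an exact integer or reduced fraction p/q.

11/49

N_ring = 22 + 2·27 = 76
22(ω_s−ω_c) = −76(ω_r−ω_c),  ω_r=0, ω_s=1
22(1−ω_c) = −76(0−ω_c)  ⇒  98ω_c = 22  ⇒  ω_c = 11/49
ω_c/ω_s = 11/49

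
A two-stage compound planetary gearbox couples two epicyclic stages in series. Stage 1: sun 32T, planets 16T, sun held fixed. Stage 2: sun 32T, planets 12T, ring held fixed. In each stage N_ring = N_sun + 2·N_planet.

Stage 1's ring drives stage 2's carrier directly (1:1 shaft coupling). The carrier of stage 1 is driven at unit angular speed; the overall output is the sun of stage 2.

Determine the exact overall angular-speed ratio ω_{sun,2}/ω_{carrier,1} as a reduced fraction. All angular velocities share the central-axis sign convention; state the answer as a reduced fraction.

Stage 1: N_ring = 32 + 2·16 = 64
Stage 1: 32(ω_s−ω_c) = −64(ω_r−ω_c),  ω_s=0, ω_c=1
Stage 1: ω_r = 1 − (32/64)(0−1) = 3/2
  ⇒ ω_r¹/ω_c¹ = 3/2
Stage 2: N_ring = 32 + 2·12 = 56
Stage 2: 32(ω_s−ω_c) = −56(ω_r−ω_c),  ω_r=0, ω_c=1
Stage 2: ω_s = 1 − (56/32)(0−1) = 11/4
  ⇒ ω_s²/ω_c² = 11/4
Coupling ω_c² = ω_r¹ ⇒ overall = 3/2 × 11/4 = 33/8

33/8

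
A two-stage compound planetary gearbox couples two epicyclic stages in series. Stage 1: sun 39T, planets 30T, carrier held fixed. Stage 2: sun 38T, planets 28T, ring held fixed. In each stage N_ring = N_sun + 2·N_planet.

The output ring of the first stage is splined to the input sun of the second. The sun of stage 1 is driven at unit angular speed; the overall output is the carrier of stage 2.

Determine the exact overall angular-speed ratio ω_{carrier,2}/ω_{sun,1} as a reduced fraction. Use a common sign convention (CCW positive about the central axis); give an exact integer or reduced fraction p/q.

-247/2178

Stage 1: N_ring = 39 + 2·30 = 99
Stage 1: 39(ω_s−ω_c) = −99(ω_r−ω_c),  ω_c=0, ω_s=1
Stage 1: ω_r = 0 − (39/99)(1−0) = -13/33
  ⇒ ω_r¹/ω_s¹ = -13/33
Stage 2: N_ring = 38 + 2·28 = 94
Stage 2: 38(ω_s−ω_c) = −94(ω_r−ω_c),  ω_r=0, ω_s=1
Stage 2: 38(1−ω_c) = −94(0−ω_c)  ⇒  132ω_c = 38  ⇒  ω_c = 19/66
  ⇒ ω_c²/ω_s² = 19/66
Coupling ω_s² = ω_r¹ ⇒ overall = -13/33 × 19/66 = -247/2178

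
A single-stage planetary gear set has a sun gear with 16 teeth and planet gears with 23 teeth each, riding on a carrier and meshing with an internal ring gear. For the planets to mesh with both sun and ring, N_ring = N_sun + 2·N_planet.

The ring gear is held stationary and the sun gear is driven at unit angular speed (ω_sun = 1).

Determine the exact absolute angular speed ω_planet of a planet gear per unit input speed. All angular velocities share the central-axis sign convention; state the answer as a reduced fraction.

N_ring = 16 + 2·23 = 62
16(ω_s−ω_c) = −62(ω_r−ω_c),  ω_r=0, ω_s=1
16(1−ω_c) = −62(0−ω_c)  ⇒  78ω_c = 16  ⇒  ω_c = 8/39
sun–planet: 16·(1−8/39) = −23·(ω_p−ω_c)  ⇒  ω_p−ω_c = −(16/23)·(31/39) = -496/897
ω_p = 8/39 − 496/897 = -8/23

-8/23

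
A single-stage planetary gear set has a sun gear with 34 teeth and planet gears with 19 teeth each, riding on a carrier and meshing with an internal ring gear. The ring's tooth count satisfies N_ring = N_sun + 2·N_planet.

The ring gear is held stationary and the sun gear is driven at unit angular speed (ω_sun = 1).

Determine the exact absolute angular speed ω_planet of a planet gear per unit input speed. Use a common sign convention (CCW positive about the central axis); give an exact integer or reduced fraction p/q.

-17/19

N_ring = 34 + 2·19 = 72
34(ω_s−ω_c) = −72(ω_r−ω_c),  ω_r=0, ω_s=1
34(1−ω_c) = −72(0−ω_c)  ⇒  106ω_c = 34  ⇒  ω_c = 17/53
sun–planet: 34·(1−17/53) = −19·(ω_p−ω_c)  ⇒  ω_p−ω_c = −(34/19)·(36/53) = -1224/1007
ω_p = 17/53 − 1224/1007 = -17/19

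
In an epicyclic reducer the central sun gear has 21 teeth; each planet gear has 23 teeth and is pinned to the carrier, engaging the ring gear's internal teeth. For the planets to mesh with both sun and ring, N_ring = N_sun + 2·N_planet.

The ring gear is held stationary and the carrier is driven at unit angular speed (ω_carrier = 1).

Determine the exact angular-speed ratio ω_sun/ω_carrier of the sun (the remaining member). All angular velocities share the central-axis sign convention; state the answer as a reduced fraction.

88/21

N_ring = 21 + 2·23 = 67
21(ω_s−ω_c) = −67(ω_r−ω_c),  ω_r=0, ω_c=1
ω_s = 1 − (67/21)(0−1) = 88/21
ω_s/ω_c = 88/21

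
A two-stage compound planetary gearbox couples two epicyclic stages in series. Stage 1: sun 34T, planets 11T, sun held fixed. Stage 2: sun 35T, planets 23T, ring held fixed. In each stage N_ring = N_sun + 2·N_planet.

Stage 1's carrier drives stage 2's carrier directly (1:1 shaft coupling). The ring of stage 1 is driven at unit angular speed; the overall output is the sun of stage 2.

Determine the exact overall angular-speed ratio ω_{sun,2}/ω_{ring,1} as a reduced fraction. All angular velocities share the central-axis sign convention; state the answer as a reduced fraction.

Stage 1: N_ring = 34 + 2·11 = 56
Stage 1: 34(ω_s−ω_c) = −56(ω_r−ω_c),  ω_s=0, ω_r=1
Stage 1: 34(0−ω_c) = −56(1−ω_c)  ⇒  90ω_c = 56  ⇒  ω_c = 28/45
  ⇒ ω_c¹/ω_r¹ = 28/45
Stage 2: N_ring = 35 + 2·23 = 81
Stage 2: 35(ω_s−ω_c) = −81(ω_r−ω_c),  ω_r=0, ω_c=1
Stage 2: ω_s = 1 − (81/35)(0−1) = 116/35
  ⇒ ω_s²/ω_c² = 116/35
Coupling ω_c² = ω_c¹ ⇒ overall = 28/45 × 116/35 = 464/225

464/225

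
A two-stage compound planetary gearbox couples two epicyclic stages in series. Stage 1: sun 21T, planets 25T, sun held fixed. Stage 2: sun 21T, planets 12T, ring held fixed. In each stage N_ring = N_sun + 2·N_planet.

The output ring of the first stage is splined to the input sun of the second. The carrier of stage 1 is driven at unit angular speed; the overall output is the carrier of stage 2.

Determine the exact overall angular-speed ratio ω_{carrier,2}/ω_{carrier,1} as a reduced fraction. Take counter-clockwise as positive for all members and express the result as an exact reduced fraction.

Stage 1: N_ring = 21 + 2·25 = 71
Stage 1: 21(ω_s−ω_c) = −71(ω_r−ω_c),  ω_s=0, ω_c=1
Stage 1: ω_r = 1 − (21/71)(0−1) = 92/71
  ⇒ ω_r¹/ω_c¹ = 92/71
Stage 2: N_ring = 21 + 2·12 = 45
Stage 2: 21(ω_s−ω_c) = −45(ω_r−ω_c),  ω_r=0, ω_s=1
Stage 2: 21(1−ω_c) = −45(0−ω_c)  ⇒  66ω_c = 21  ⇒  ω_c = 7/22
  ⇒ ω_c²/ω_s² = 7/22
Coupling ω_s² = ω_r¹ ⇒ overall = 92/71 × 7/22 = 322/781

322/781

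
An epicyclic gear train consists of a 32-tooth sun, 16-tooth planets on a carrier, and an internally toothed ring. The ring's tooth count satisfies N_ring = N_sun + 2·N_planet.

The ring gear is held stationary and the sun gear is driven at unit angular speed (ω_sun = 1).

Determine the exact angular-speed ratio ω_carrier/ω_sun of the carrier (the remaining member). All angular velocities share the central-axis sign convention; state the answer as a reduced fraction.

N_ring = 32 + 2·16 = 64
32(ω_s−ω_c) = −64(ω_r−ω_c),  ω_r=0, ω_s=1
32(1−ω_c) = −64(0−ω_c)  ⇒  96ω_c = 32  ⇒  ω_c = 1/3
ω_c/ω_s = 1/3

1/3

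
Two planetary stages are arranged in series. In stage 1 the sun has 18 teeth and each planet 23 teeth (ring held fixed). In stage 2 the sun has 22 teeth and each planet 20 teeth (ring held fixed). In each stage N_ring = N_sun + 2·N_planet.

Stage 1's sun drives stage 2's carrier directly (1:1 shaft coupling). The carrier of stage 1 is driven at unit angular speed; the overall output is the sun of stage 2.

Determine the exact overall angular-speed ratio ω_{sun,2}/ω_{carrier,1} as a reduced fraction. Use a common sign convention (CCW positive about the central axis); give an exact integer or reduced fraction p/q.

Stage 1: N_ring = 18 + 2·23 = 64
Stage 1: 18(ω_s−ω_c) = −64(ω_r−ω_c),  ω_r=0, ω_c=1
Stage 1: ω_s = 1 − (64/18)(0−1) = 41/9
  ⇒ ω_s¹/ω_c¹ = 41/9
Stage 2: N_ring = 22 + 2·20 = 62
Stage 2: 22(ω_s−ω_c) = −62(ω_r−ω_c),  ω_r=0, ω_c=1
Stage 2: ω_s = 1 − (62/22)(0−1) = 42/11
  ⇒ ω_s²/ω_c² = 42/11
Coupling ω_c² = ω_s¹ ⇒ overall = 41/9 × 42/11 = 574/33

574/33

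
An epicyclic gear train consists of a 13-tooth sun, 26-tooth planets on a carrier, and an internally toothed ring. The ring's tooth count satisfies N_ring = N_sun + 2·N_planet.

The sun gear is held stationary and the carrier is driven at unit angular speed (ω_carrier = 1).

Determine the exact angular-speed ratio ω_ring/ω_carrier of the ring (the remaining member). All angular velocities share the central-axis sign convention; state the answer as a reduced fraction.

6/5

N_ring = 13 + 2·26 = 65
13(ω_s−ω_c) = −65(ω_r−ω_c),  ω_s=0, ω_c=1
ω_r = 1 − (13/65)(0−1) = 6/5
ω_r/ω_c = 6/5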